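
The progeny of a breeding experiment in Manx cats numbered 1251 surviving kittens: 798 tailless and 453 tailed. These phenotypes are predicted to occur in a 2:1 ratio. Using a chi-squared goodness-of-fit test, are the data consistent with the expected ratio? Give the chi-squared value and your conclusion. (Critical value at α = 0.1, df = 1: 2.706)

Total ratio parts = 3. Expected numbers out of 1251:
  tailless: 1251 × 2/3 = 834
  tailed: 1251 × 1/3 = 417
χ² = Σ (O − E)² / E
  tailless: (798 − 834)² / 834 = 1.5540
  tailed: (453 − 417)² / 417 = 3.1079
χ² = 1.5540 + 3.1079 = 4.6619 ≈ 4.662
Degrees of freedom = 2 − 1 = 1; critical value at α = 0.1 is 2.706.
Since 4.662 > 2.706, we reject the null hypothesis — the data do not fit the 2:1 ratio.

4.662; not consistent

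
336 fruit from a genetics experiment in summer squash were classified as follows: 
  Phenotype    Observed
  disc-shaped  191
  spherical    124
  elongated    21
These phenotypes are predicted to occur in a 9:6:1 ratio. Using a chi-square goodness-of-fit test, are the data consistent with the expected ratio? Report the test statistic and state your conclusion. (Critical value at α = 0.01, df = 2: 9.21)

The 9:6:1 ratio has 16 parts, so with N = 336 the expected counts are:
  disc-shaped: 336 × 9/16 = 189
  spherical: 336 × 6/16 = 126
  elongated: 336 × 1/16 = 21
χ² = Σ (O − E)² / E
  disc-shaped: (191 − 189)² / 189 = 0.0212
  spherical: (124 − 126)² / 126 = 0.0317
  elongated: (21 − 21)² / 21 = 0.0000
χ² = 0.0212 + 0.0317 + 0.0000 = 0.0529 ≈ 0.053
Degrees of freedom = 3 − 1 = 2; critical value at α = 0.01 is 9.21.
Since 0.053 < 9.21, we fail to reject the null hypothesis — the data are consistent with the 9:6:1 ratio.

0.053; consistent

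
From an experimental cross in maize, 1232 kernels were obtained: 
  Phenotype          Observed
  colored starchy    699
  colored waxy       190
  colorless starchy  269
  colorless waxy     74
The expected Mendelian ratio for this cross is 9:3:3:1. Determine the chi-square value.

13.697

Expected counts for N = 1232 under a 9:3:3:1 ratio (total parts = 16):
  colored starchy: 1232 × 9/16 = 693
  colored waxy: 1232 × 3/16 = 231
  colorless starchy: 1232 × 3/16 = 231
  colorless waxy: 1232 × 1/16 = 77
χ² = Σ (O − E)² / E
  colored starchy: (699 − 693)² / 693 = 0.0519
  colored waxy: (190 − 231)² / 231 = 7.2771
  colorless starchy: (269 − 231)² / 231 = 6.2511
  colorless waxy: (74 − 77)² / 77 = 0.1169
χ² = 0.0519 + 7.2771 + 6.2511 + 0.1169 = 13.697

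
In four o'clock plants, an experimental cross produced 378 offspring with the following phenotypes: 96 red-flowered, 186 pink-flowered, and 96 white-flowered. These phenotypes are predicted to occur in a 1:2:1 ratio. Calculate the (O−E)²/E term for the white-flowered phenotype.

Total ratio parts = 4. Expected numbers out of 378:
  red-flowered: 378 × 1/4 = 94.5
  pink-flowered: 378 × 2/4 = 189
  white-flowered: 378 × 1/4 = 94.5
Contribution of white-flowered: (96 − 94.5)² / 94.5 = 0.0238

0.024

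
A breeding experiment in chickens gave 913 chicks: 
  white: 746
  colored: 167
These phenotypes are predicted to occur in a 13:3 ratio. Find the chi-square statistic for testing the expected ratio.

0.126

Expected counts for N = 913 under a 13:3 ratio (total parts = 16):
  white: 913 × 13/16 = 741.8125
  colored: 913 × 3/16 = 171.1875
χ² = Σ (O − E)² / E
  white: (746 − 741.8125)² / 741.8125 = 0.0236
  colored: (167 − 171.1875)² / 171.1875 = 0.1024
χ² = 0.0236 + 0.1024 = 0.126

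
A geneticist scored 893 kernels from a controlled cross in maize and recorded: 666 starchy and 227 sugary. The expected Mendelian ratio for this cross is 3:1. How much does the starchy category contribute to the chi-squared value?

0.021

The 3:1 ratio has 4 parts, so with N = 893 the expected counts are:
  starchy: 893 × 3/4 = 669.75
  sugary: 893 × 1/4 = 223.25
Contribution of starchy: (666 − 669.75)² / 669.75 = 0.0210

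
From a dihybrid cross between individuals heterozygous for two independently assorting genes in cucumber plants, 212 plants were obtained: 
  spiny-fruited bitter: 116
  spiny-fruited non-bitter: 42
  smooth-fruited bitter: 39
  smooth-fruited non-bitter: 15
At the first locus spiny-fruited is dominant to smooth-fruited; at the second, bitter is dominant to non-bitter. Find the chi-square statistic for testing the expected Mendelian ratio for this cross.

0.461

A dihybrid F₂ with independent assortment and complete dominance at both loci gives a 9:3:3:1 phenotypic ratio.
The 9:3:3:1 ratio has 16 parts, so with N = 212 the expected counts are:
  spiny-fruited bitter: 212 × 9/16 = 119.25
  spiny-fruited non-bitter: 212 × 3/16 = 39.75
  smooth-fruited bitter: 212 × 3/16 = 39.75
  smooth-fruited non-bitter: 212 × 1/16 = 13.25
χ² = Σ (O − E)² / E
  spiny-fruited bitter: (116 − 119.25)² / 119.25 = 0.0886
  spiny-fruited non-bitter: (42 − 39.75)² / 39.75 = 0.1274
  smooth-fruited bitter: (39 − 39.75)² / 39.75 = 0.0142
  smooth-fruited non-bitter: (15 − 13.25)² / 13.25 = 0.2311
χ² = 0.0886 + 0.1274 + 0.0142 + 0.2311 = 0.4613 ≈ 0.461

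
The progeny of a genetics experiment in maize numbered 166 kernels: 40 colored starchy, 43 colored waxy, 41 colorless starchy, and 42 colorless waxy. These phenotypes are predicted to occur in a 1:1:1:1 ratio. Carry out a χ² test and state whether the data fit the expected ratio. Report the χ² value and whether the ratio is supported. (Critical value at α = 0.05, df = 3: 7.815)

The 1:1:1:1 ratio has 4 parts, so with N = 166 the expected counts are:
  colored starchy: 166 × 1/4 = 41.5
  colored waxy: 166 × 1/4 = 41.5
  colorless starchy: 166 × 1/4 = 41.5
  colorless waxy: 166 × 1/4 = 41.5
χ² = Σ (O − E)² / E
  colored starchy: (40 − 41.5)² / 41.5 = 0.0542
  colored waxy: (43 − 41.5)² / 41.5 = 0.0542
  colorless starchy: (41 − 41.5)² / 41.5 = 0.0060
  colorless waxy: (42 − 41.5)² / 41.5 = 0.0060
χ² = 0.0542 + 0.0542 + 0.0060 + 0.0060 = 0.1204 ≈ 0.120
Degrees of freedom = 4 − 1 = 3; critical value at α = 0.05 is 7.815.
Since 0.120 < 7.815, we fail to reject the null hypothesis — the data are consistent with the 1:1:1:1 ratio.

0.120; consistent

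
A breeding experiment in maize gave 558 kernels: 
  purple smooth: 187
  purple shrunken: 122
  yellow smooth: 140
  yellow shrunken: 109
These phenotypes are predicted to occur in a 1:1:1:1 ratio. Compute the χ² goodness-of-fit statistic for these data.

Expected counts for N = 558 under a 1:1:1:1 ratio (total parts = 4):
  purple smooth: 558 × 1/4 = 139.5
  purple shrunken: 558 × 1/4 = 139.5
  yellow smooth: 558 × 1/4 = 139.5
  yellow shrunken: 558 × 1/4 = 139.5
χ² = Σ (O − E)² / E
  purple smooth: (187 − 139.5)² / 139.5 = 16.1738
  purple shrunken: (122 − 139.5)² / 139.5 = 2.1953
  yellow smooth: (140 − 139.5)² / 139.5 = 0.0018
  yellow shrunken: (109 − 139.5)² / 139.5 = 6.6685
χ² = 16.1738 + 2.1953 + 0.0018 + 6.6685 = 25.0394 ≈ 25.039

25.039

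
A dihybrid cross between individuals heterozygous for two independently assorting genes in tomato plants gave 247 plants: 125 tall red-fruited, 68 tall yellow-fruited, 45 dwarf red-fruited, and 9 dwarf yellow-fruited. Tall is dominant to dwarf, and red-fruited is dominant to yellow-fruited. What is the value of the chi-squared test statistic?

A dihybrid F₂ with independent assortment and complete dominance at both loci gives a 9:3:3:1 phenotypic ratio.
Expected counts for N = 247 under a 9:3:3:1 ratio (total parts = 16):
  tall red-fruited: 247 × 9/16 = 138.9375
  tall yellow-fruited: 247 × 3/16 = 46.3125
  dwarf red-fruited: 247 × 3/16 = 46.3125
  dwarf yellow-fruited: 247 × 1/16 = 15.4375
χ² = Σ (O − E)² / E
  tall red-fruited: (125 − 138.9375)² / 138.9375 = 1.3981
  tall yellow-fruited: (68 − 46.3125)² / 46.3125 = 10.1560
  dwarf red-fruited: (45 − 46.3125)² / 46.3125 = 0.0372
  dwarf yellow-fruited: (9 − 15.4375)² / 15.4375 = 2.6845
χ² = 1.3981 + 10.1560 + 0.0372 + 2.6845 = 14.2758 ≈ 14.276

14.276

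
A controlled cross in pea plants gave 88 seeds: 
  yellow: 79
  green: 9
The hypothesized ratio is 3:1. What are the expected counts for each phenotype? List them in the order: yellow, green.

Total ratio parts = 4. Expected numbers out of 88:
  yellow: 88 × 3/4 = 66
  green: 88 × 1/4 = 22

66, 22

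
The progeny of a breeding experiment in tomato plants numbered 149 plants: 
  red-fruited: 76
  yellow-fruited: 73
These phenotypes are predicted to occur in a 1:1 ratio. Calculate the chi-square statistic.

0.060

Under the 1:1 hypothesis (Σ ratio = 2, N = 149):
  red-fruited: 149 × 1/2 = 74.5
  yellow-fruited: 149 × 1/2 = 74.5
χ² = Σ (O − E)² / E
  red-fruited: (76 − 74.5)² / 74.5 = 0.0302
  yellow-fruited: (73 − 74.5)² / 74.5 = 0.0302
χ² = 0.0302 + 0.0302 = 0.0604 ≈ 0.060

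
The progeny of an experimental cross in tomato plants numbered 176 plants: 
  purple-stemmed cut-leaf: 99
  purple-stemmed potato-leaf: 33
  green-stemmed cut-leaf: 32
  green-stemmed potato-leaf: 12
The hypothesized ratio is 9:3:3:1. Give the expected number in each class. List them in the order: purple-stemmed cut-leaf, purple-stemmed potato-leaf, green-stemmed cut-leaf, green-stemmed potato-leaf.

Expected counts for N = 176 under a 9:3:3:1 ratio (total parts = 16):
  purple-stemmed cut-leaf: 176 × 9/16 = 99
  purple-stemmed potato-leaf: 176 × 3/16 = 33
  green-stemmed cut-leaf: 176 × 3/16 = 33
  green-stemmed potato-leaf: 176 × 1/16 = 11

99, 33, 33, 11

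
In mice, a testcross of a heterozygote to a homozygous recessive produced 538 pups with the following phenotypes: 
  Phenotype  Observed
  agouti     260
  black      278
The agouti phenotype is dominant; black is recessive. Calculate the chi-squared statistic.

A testcross of a heterozygote (Aa × aa) gives a 1:1 phenotypic ratio.
Under the 1:1 hypothesis (Σ ratio = 2, N = 538):
  agouti: 538 × 1/2 = 269
  black: 538 × 1/2 = 269
χ² = Σ (O − E)² / E
  agouti: (260 − 269)² / 269 = 0.3011
  black: (278 − 269)² / 269 = 0.3011
χ² = 0.3011 + 0.3011 = 0.6022 ≈ 0.602

0.602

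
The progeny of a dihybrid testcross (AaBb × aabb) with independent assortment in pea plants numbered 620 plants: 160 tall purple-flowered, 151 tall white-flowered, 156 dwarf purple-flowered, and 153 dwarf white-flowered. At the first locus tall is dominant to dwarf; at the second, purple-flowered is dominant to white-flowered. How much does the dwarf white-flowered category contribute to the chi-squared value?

A dihybrid testcross with independent assortment gives a 1:1:1:1 ratio.
Total ratio parts = 4. Expected numbers out of 620:
  tall purple-flowered: 620 × 1/4 = 155
  tall white-flowered: 620 × 1/4 = 155
  dwarf purple-flowered: 620 × 1/4 = 155
  dwarf white-flowered: 620 × 1/4 = 155
Contribution of dwarf white-flowered: (153 − 155)² / 155 = 0.0258

0.026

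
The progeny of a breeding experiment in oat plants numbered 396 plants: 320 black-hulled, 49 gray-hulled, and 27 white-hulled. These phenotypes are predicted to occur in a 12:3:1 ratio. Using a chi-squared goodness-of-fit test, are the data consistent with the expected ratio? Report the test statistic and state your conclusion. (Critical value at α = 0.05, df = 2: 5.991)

Under the 12:3:1 hypothesis (Σ ratio = 16, N = 396):
  black-hulled: 396 × 12/16 = 297
  gray-hulled: 396 × 3/16 = 74.25
  white-hulled: 396 × 1/16 = 24.75
χ² = Σ (O − E)² / E
  black-hulled: (320 − 297)² / 297 = 1.7811
  gray-hulled: (49 − 74.25)² / 74.25 = 8.5867
  white-hulled: (27 − 24.75)² / 24.75 = 0.2045
χ² = 1.7811 + 8.5867 + 0.2045 = 10.5723 ≈ 10.572
Degrees of freedom = 3 − 1 = 2; critical value at α = 0.05 is 5.991.
Since 10.572 > 5.991, we reject the null hypothesis — the data do not fit the 12:3:1 ratio.

10.572; not consistent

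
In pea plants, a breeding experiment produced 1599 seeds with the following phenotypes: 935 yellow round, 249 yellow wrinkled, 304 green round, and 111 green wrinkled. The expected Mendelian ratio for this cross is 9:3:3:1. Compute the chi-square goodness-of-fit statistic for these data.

11.301

Under the 9:3:3:1 hypothesis (Σ ratio = 16, N = 1599):
  yellow round: 1599 × 9/16 = 899.4375
  yellow wrinkled: 1599 × 3/16 = 299.8125
  green round: 1599 × 3/16 = 299.8125
  green wrinkled: 1599 × 1/16 = 99.9375
χ² = Σ (O − E)² / E
  yellow round: (935 − 899.4375)² / 899.4375 = 1.4061
  yellow wrinkled: (249 − 299.8125)² / 299.8125 = 8.6117
  green round: (304 − 299.8125)² / 299.8125 = 0.0585
  green wrinkled: (111 − 99.9375)² / 99.9375 = 1.2246
χ² = 1.4061 + 8.6117 + 0.0585 + 1.2246 = 11.3009 ≈ 11.301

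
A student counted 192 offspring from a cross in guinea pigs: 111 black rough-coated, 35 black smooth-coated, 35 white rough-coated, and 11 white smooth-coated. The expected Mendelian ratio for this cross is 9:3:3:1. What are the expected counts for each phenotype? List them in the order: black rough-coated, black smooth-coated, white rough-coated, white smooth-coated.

Under the 9:3:3:1 hypothesis (Σ ratio = 16, N = 192):
  black rough-coated: 192 × 9/16 = 108
  black smooth-coated: 192 × 3/16 = 36
  white rough-coated: 192 × 3/16 = 36
  white smooth-coated: 192 × 1/16 = 12

108, 36, 36, 12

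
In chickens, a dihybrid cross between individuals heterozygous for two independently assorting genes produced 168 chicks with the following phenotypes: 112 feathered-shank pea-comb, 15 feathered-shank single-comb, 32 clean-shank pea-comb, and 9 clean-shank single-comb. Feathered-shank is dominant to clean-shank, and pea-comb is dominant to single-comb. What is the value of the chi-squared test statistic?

12.106

A dihybrid F₂ with independent assortment and complete dominance at both loci gives a 9:3:3:1 phenotypic ratio.
Under the 9:3:3:1 hypothesis (Σ ratio = 16, N = 168):
  feathered-shank pea-comb: 168 × 9/16 = 94.5
  feathered-shank single-comb: 168 × 3/16 = 31.5
  clean-shank pea-comb: 168 × 3/16 = 31.5
  clean-shank single-comb: 168 × 1/16 = 10.5
χ² = Σ (O − E)² / E
  feathered-shank pea-comb: (112 − 94.5)² / 94.5 = 3.2407
  feathered-shank single-comb: (15 − 31.5)² / 31.5 = 8.6429
  clean-shank pea-comb: (32 − 31.5)² / 31.5 = 0.0079
  clean-shank single-comb: (9 − 10.5)² / 10.5 = 0.2143
χ² = 3.2407 + 8.6429 + 0.0079 + 0.2143 = 12.1058 ≈ 12.106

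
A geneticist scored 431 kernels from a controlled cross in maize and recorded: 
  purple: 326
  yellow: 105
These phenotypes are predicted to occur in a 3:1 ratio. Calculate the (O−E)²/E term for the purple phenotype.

Total ratio parts = 4. Expected numbers out of 431:
  purple: 431 × 3/4 = 323.25
  yellow: 431 × 1/4 = 107.75
Contribution of purple: (326 − 323.25)² / 323.25 = 0.0234

0.023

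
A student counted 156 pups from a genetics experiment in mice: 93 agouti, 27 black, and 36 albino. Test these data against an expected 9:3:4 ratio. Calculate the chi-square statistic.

Total ratio parts = 16. Expected numbers out of 156:
  agouti: 156 × 9/16 = 87.75
  black: 156 × 3/16 = 29.25
  albino: 156 × 4/16 = 39
χ² = Σ (O − E)² / E
  agouti: (93 − 87.75)² / 87.75 = 0.3141
  black: (27 − 29.25)² / 29.25 = 0.1731
  albino: (36 − 39)² / 39 = 0.2308
χ² = 0.3141 + 0.1731 + 0.2308 = 0.718

0.718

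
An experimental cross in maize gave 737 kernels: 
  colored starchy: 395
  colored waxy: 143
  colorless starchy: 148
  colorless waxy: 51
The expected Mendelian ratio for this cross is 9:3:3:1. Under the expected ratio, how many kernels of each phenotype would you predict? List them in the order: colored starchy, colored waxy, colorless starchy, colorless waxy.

414.5625, 138.1875, 138.1875, 46.0625

Total ratio parts = 16. Expected numbers out of 737:
  colored starchy: 737 × 9/16 = 414.5625
  colored waxy: 737 × 3/16 = 138.1875
  colorless starchy: 737 × 3/16 = 138.1875
  colorless waxy: 737 × 1/16 = 46.0625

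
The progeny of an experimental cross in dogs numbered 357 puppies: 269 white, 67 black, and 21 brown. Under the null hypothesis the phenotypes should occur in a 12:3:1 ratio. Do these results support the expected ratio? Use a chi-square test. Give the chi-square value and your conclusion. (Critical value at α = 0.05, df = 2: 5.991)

0.083; consistent

Expected counts for N = 357 under a 12:3:1 ratio (total parts = 16):
  white: 357 × 12/16 = 267.75
  black: 357 × 3/16 = 66.9375
  brown: 357 × 1/16 = 22.3125
χ² = Σ (O − E)² / E
  white: (269 − 267.75)² / 267.75 = 0.0058
  black: (67 − 66.9375)² / 66.9375 = 0.0001
  brown: (21 − 22.3125)² / 22.3125 = 0.0772
χ² = 0.0058 + 0.0001 + 0.0772 = 0.0831 ≈ 0.083
Degrees of freedom = 3 − 1 = 2; critical value at α = 0.05 is 5.991.
Since 0.083 < 5.991, we fail to reject the null hypothesis — the data are consistent with the 12:3:1 ratio.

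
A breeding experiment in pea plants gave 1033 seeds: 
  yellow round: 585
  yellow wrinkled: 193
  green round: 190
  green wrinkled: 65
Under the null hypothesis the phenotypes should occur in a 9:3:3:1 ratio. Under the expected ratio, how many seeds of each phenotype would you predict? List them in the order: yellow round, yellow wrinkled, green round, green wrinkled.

581.0625, 193.6875, 193.6875, 64.5625

Expected counts for N = 1033 under a 9:3:3:1 ratio (total parts = 16):
  yellow round: 1033 × 9/16 = 581.0625
  yellow wrinkled: 1033 × 3/16 = 193.6875
  green round: 1033 × 3/16 = 193.6875
  green wrinkled: 1033 × 1/16 = 64.5625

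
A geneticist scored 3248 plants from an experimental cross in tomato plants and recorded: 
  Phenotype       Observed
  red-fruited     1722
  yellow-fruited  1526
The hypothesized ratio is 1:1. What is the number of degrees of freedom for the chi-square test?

A goodness-of-fit test with 2 phenotype classes has df = 2 − 1 = 1.

1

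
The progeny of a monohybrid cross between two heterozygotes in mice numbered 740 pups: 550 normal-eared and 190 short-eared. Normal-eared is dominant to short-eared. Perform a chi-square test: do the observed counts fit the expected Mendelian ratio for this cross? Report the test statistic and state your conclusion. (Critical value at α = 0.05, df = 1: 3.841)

0.180; consistent

For a monohybrid cross between heterozygotes with complete dominance, the expected phenotypic ratio is 3:1.
Expected counts for N = 740 under a 3:1 ratio (total parts = 4):
  normal-eared: 740 × 3/4 = 555
  short-eared: 740 × 1/4 = 185
χ² = Σ (O − E)² / E
  normal-eared: (550 − 555)² / 555 = 0.0450
  short-eared: (190 − 185)² / 185 = 0.1351
χ² = 0.0450 + 0.1351 = 0.1801 ≈ 0.180
Degrees of freedom = 2 − 1 = 1; critical value at α = 0.05 is 3.841.
Since 0.180 < 3.841, we fail to reject the null hypothesis — the data are consistent with the 3:1 ratio.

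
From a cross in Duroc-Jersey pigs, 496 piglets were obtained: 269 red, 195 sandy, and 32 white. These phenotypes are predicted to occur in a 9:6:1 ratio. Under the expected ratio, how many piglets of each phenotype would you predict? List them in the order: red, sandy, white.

279, 186, 31

Expected counts for N = 496 under a 9:6:1 ratio (total parts = 16):
  red: 496 × 9/16 = 279
  sandy: 496 × 6/16 = 186
  white: 496 × 1/16 = 31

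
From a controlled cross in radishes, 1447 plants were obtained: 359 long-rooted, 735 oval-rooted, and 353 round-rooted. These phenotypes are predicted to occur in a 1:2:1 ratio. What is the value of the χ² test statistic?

0.415

The 1:2:1 ratio has 4 parts, so with N = 1447 the expected counts are:
  long-rooted: 1447 × 1/4 = 361.75
  oval-rooted: 1447 × 2/4 = 723.5
  round-rooted: 1447 × 1/4 = 361.75
χ² = Σ (O − E)² / E
  long-rooted: (359 − 361.75)² / 361.75 = 0.0209
  oval-rooted: (735 − 723.5)² / 723.5 = 0.1828
  round-rooted: (353 − 361.75)² / 361.75 = 0.2116
χ² = 0.0209 + 0.1828 + 0.2116 = 0.4153 ≈ 0.415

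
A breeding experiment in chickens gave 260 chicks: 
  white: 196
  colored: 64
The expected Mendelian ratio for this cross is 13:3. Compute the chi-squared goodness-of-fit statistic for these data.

Expected counts for N = 260 under a 13:3 ratio (total parts = 16):
  white: 260 × 13/16 = 211.25
  colored: 260 × 3/16 = 48.75
χ² = Σ (O − E)² / E
  white: (196 − 211.25)² / 211.25 = 1.1009
  colored: (64 − 48.75)² / 48.75 = 4.7705
χ² = 1.1009 + 4.7705 = 5.8714 ≈ 5.871

5.871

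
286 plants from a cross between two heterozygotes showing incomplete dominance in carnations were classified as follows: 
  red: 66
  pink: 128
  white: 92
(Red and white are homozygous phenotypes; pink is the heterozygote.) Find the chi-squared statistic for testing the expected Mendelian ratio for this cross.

With incomplete dominance, a heterozygote × heterozygote cross gives a 1:2:1 phenotypic ratio.
Expected counts for N = 286 under a 1:2:1 ratio (total parts = 4):
  red: 286 × 1/4 = 71.5
  pink: 286 × 2/4 = 143
  white: 286 × 1/4 = 71.5
χ² = Σ (O − E)² / E
  red: (66 − 71.5)² / 71.5 = 0.4231
  pink: (128 − 143)² / 143 = 1.5734
  white: (92 − 71.5)² / 71.5 = 5.8776
χ² = 0.4231 + 1.5734 + 5.8776 = 7.8741 ≈ 7.874

7.874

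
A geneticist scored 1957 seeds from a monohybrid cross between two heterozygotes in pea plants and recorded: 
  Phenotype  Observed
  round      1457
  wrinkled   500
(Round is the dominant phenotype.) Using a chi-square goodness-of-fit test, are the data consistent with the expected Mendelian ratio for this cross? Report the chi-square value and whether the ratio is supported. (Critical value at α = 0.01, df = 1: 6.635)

For a monohybrid cross between heterozygotes with complete dominance, the expected phenotypic ratio is 3:1.
Expected counts for N = 1957 under a 3:1 ratio (total parts = 4):
  round: 1957 × 3/4 = 1467.75
  wrinkled: 1957 × 1/4 = 489.25
χ² = Σ (O − E)² / E
  round: (1457 − 1467.75)² / 1467.75 = 0.0787
  wrinkled: (500 − 489.25)² / 489.25 = 0.2362
χ² = 0.0787 + 0.2362 = 0.3149 ≈ 0.315
Degrees of freedom = 2 − 1 = 1; critical value at α = 0.01 is 6.635.
Since 0.315 < 6.635, we fail to reject the null hypothesis — the data are consistent with the 3:1 ratio.

0.315; consistent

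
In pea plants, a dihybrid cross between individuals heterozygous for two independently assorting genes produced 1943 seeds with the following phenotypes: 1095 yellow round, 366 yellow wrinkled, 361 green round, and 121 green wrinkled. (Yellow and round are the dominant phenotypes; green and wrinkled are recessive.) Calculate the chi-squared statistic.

0.043

A dihybrid F₂ with independent assortment and complete dominance at both loci gives a 9:3:3:1 phenotypic ratio.
Total ratio parts = 16. Expected numbers out of 1943:
  yellow round: 1943 × 9/16 = 1092.9375
  yellow wrinkled: 1943 × 3/16 = 364.3125
  green round: 1943 × 3/16 = 364.3125
  green wrinkled: 1943 × 1/16 = 121.4375
χ² = Σ (O − E)² / E
  yellow round: (1095 − 1092.9375)² / 1092.9375 = 0.0039
  yellow wrinkled: (366 − 364.3125)² / 364.3125 = 0.0078
  green round: (361 − 364.3125)² / 364.3125 = 0.0301
  green wrinkled: (121 − 121.4375)² / 121.4375 = 0.0016
χ² = 0.0039 + 0.0078 + 0.0301 + 0.0016 = 0.0434 ≈ 0.043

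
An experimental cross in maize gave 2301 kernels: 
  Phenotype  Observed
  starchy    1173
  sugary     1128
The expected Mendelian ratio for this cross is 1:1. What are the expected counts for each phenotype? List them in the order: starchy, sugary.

1150.5, 1150.5

The 1:1 ratio has 2 parts, so with N = 2301 the expected counts are:
  starchy: 2301 × 1/2 = 1150.5
  sugary: 2301 × 1/2 = 1150.5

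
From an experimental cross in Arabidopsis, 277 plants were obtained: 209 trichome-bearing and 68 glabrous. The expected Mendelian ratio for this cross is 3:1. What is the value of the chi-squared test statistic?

Total ratio parts = 4. Expected numbers out of 277:
  trichome-bearing: 277 × 3/4 = 207.75
  glabrous: 277 × 1/4 = 69.25
χ² = Σ (O − E)² / E
  trichome-bearing: (209 − 207.75)² / 207.75 = 0.0075
  glabrous: (68 − 69.25)² / 69.25 = 0.0226
χ² = 0.0075 + 0.0226 = 0.0301 ≈ 0.030

0.030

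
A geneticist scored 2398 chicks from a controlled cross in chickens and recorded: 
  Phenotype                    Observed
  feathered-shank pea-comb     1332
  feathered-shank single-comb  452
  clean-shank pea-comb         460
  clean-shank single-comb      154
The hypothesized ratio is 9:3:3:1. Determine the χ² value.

Total ratio parts = 16. Expected numbers out of 2398:
  feathered-shank pea-comb: 2398 × 9/16 = 1348.875
  feathered-shank single-comb: 2398 × 3/16 = 449.625
  clean-shank pea-comb: 2398 × 3/16 = 449.625
  clean-shank single-comb: 2398 × 1/16 = 149.875
χ² = Σ (O − E)² / E
  feathered-shank pea-comb: (1332 − 1348.875)² / 1348.875 = 0.2111
  feathered-shank single-comb: (452 − 449.625)² / 449.625 = 0.0125
  clean-shank pea-comb: (460 − 449.625)² / 449.625 = 0.2394
  clean-shank single-comb: (154 − 149.875)² / 149.875 = 0.1135
χ² = 0.2111 + 0.0125 + 0.2394 + 0.1135 = 0.5765 ≈ 0.577

0.577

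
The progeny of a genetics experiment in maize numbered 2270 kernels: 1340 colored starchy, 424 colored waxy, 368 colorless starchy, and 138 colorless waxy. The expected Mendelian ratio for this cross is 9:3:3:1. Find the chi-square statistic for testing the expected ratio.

11.035

Total ratio parts = 16. Expected numbers out of 2270:
  colored starchy: 2270 × 9/16 = 1276.875
  colored waxy: 2270 × 3/16 = 425.625
  colorless starchy: 2270 × 3/16 = 425.625
  colorless waxy: 2270 × 1/16 = 141.875
χ² = Σ (O − E)² / E
  colored starchy: (1340 − 1276.875)² / 1276.875 = 3.1207
  colored waxy: (424 − 425.625)² / 425.625 = 0.0062
  colorless starchy: (368 − 425.625)² / 425.625 = 7.8018
  colorless waxy: (138 − 141.875)² / 141.875 = 0.1058
χ² = 3.1207 + 0.0062 + 7.8018 + 0.1058 = 11.0345 ≈ 11.035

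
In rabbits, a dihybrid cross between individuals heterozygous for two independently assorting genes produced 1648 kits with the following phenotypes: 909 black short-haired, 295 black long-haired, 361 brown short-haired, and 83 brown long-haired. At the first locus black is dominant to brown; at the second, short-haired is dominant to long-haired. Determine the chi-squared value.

13.618

A dihybrid F₂ with independent assortment and complete dominance at both loci gives a 9:3:3:1 phenotypic ratio.
The 9:3:3:1 ratio has 16 parts, so with N = 1648 the expected counts are:
  black short-haired: 1648 × 9/16 = 927
  black long-haired: 1648 × 3/16 = 309
  brown short-haired: 1648 × 3/16 = 309
  brown long-haired: 1648 × 1/16 = 103
χ² = Σ (O − E)² / E
  black short-haired: (909 − 927)² / 927 = 0.3495
  black long-haired: (295 − 309)² / 309 = 0.6343
  brown short-haired: (361 − 309)² / 309 = 8.7508
  brown long-haired: (83 − 103)² / 103 = 3.8835
χ² = 0.3495 + 0.6343 + 8.7508 + 3.8835 = 13.6181 ≈ 13.618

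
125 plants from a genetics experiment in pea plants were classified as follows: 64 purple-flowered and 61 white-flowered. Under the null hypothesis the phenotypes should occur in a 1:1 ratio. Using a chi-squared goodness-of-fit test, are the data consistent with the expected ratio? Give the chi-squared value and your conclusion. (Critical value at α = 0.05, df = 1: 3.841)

0.072; consistent

Under the 1:1 hypothesis (Σ ratio = 2, N = 125):
  purple-flowered: 125 × 1/2 = 62.5
  white-flowered: 125 × 1/2 = 62.5
χ² = Σ (O − E)² / E
  purple-flowered: (64 − 62.5)² / 62.5 = 0.0360
  white-flowered: (61 − 62.5)² / 62.5 = 0.0360
χ² = 0.0360 + 0.0360 = 0.072
Degrees of freedom = 2 − 1 = 1; critical value at α = 0.05 is 3.841.
Since 0.072 < 3.841, we fail to reject the null hypothesis — the data are consistent with the 1:1 ratio.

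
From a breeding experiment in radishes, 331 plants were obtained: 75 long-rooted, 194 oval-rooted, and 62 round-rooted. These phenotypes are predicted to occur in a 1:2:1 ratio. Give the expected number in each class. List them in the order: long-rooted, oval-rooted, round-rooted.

The 1:2:1 ratio has 4 parts, so with N = 331 the expected counts are:
  long-rooted: 331 × 1/4 = 82.75
  oval-rooted: 331 × 2/4 = 165.5
  round-rooted: 331 × 1/4 = 82.75

82.75, 165.5, 82.75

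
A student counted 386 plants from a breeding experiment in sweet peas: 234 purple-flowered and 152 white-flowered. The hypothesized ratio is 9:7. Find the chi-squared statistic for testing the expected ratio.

2.998

The 9:7 ratio has 16 parts, so with N = 386 the expected counts are:
  purple-flowered: 386 × 9/16 = 217.125
  white-flowered: 386 × 7/16 = 168.875
χ² = Σ (O − E)² / E
  purple-flowered: (234 − 217.125)² / 217.125 = 1.3115
  white-flowered: (152 − 168.875)² / 168.875 = 1.6863
χ² = 1.3115 + 1.6863 = 2.9978 ≈ 2.998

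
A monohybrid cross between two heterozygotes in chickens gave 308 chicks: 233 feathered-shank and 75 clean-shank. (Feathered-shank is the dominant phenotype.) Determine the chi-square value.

0.069

For a monohybrid cross between heterozygotes with complete dominance, the expected phenotypic ratio is 3:1.
The 3:1 ratio has 4 parts, so with N = 308 the expected counts are:
  feathered-shank: 308 × 3/4 = 231
  clean-shank: 308 × 1/4 = 77
χ² = Σ (O − E)² / E
  feathered-shank: (233 − 231)² / 231 = 0.0173
  clean-shank: (75 − 77)² / 77 = 0.0519
χ² = 0.0173 + 0.0519 = 0.0692 ≈ 0.069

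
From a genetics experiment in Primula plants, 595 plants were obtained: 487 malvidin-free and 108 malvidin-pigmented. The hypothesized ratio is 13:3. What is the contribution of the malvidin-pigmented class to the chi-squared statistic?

0.114

The 13:3 ratio has 16 parts, so with N = 595 the expected counts are:
  malvidin-free: 595 × 13/16 = 483.4375
  malvidin-pigmented: 595 × 3/16 = 111.5625
Contribution of malvidin-pigmented: (108 − 111.5625)² / 111.5625 = 0.1138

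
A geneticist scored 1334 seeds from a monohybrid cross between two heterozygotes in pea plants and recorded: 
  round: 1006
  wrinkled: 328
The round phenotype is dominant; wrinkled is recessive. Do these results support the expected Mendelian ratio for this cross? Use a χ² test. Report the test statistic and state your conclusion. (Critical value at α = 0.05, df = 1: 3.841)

0.121; consistent

For a monohybrid cross between heterozygotes with complete dominance, the expected phenotypic ratio is 3:1.
Expected counts for N = 1334 under a 3:1 ratio (total parts = 4):
  round: 1334 × 3/4 = 1000.5
  wrinkled: 1334 × 1/4 = 333.5
χ² = Σ (O − E)² / E
  round: (1006 − 1000.5)² / 1000.5 = 0.0302
  wrinkled: (328 − 333.5)² / 333.5 = 0.0907
χ² = 0.0302 + 0.0907 = 0.1209 ≈ 0.121
Degrees of freedom = 2 − 1 = 1; critical value at α = 0.05 is 3.841.
Since 0.121 < 3.841, we fail to reject the null hypothesis — the data are consistent with the 3:1 ratio.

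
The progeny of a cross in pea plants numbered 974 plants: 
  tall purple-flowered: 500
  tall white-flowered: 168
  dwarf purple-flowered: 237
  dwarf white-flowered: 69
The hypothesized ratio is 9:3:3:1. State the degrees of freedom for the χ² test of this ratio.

A goodness-of-fit test with 4 phenotype classes has df = 4 − 1 = 3.

3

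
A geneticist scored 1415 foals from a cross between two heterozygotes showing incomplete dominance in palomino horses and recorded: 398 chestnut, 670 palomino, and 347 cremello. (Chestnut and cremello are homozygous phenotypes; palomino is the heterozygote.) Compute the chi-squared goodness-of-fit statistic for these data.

With incomplete dominance, a heterozygote × heterozygote cross gives a 1:2:1 phenotypic ratio.
Expected counts for N = 1415 under a 1:2:1 ratio (total parts = 4):
  chestnut: 1415 × 1/4 = 353.75
  palomino: 1415 × 2/4 = 707.5
  cremello: 1415 × 1/4 = 353.75
χ² = Σ (O − E)² / E
  chestnut: (398 − 353.75)² / 353.75 = 5.5352
  palomino: (670 − 707.5)² / 707.5 = 1.9876
  cremello: (347 − 353.75)² / 353.75 = 0.1288
χ² = 5.5352 + 1.9876 + 0.1288 = 7.6516 ≈ 7.652

7.652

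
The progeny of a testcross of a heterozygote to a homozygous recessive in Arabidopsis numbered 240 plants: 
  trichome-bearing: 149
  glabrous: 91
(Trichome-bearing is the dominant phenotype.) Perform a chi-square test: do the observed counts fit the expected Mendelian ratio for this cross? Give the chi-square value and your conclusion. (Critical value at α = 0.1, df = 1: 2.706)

A testcross of a heterozygote (Aa × aa) gives a 1:1 phenotypic ratio.
The 1:1 ratio has 2 parts, so with N = 240 the expected counts are:
  trichome-bearing: 240 × 1/2 = 120
  glabrous: 240 × 1/2 = 120
χ² = Σ (O − E)² / E
  trichome-bearing: (149 − 120)² / 120 = 7.0083
  glabrous: (91 − 120)² / 120 = 7.0083
χ² = 7.0083 + 7.0083 = 14.0166 ≈ 14.017
Degrees of freedom = 2 − 1 = 1; critical value at α = 0.1 is 2.706.
Since 14.017 > 2.706, we reject the null hypothesis — the data do not fit the 1:1 ratio.

14.017; not consistent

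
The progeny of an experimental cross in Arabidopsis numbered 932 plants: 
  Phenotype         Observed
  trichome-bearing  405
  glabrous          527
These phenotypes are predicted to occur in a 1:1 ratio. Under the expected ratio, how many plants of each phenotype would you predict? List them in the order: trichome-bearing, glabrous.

466, 466

Expected counts for N = 932 under a 1:1 ratio (total parts = 2):
  trichome-bearing: 932 × 1/2 = 466
  glabrous: 932 × 1/2 = 466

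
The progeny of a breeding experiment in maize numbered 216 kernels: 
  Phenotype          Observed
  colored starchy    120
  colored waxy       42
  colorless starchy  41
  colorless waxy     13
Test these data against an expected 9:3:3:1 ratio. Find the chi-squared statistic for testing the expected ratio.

Total ratio parts = 16. Expected numbers out of 216:
  colored starchy: 216 × 9/16 = 121.5
  colored waxy: 216 × 3/16 = 40.5
  colorless starchy: 216 × 3/16 = 40.5
  colorless waxy: 216 × 1/16 = 13.5
χ² = Σ (O − E)² / E
  colored starchy: (120 − 121.5)² / 121.5 = 0.0185
  colored waxy: (42 − 40.5)² / 40.5 = 0.0556
  colorless starchy: (41 − 40.5)² / 40.5 = 0.0062
  colorless waxy: (13 − 13.5)² / 13.5 = 0.0185
χ² = 0.0185 + 0.0556 + 0.0062 + 0.0185 = 0.0988 ≈ 0.099

0.099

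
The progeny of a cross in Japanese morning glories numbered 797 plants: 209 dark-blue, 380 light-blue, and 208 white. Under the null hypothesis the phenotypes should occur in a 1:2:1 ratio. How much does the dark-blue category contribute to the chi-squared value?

Total ratio parts = 4. Expected numbers out of 797:
  dark-blue: 797 × 1/4 = 199.25
  light-blue: 797 × 2/4 = 398.5
  white: 797 × 1/4 = 199.25
Contribution of dark-blue: (209 − 199.25)² / 199.25 = 0.4771

0.477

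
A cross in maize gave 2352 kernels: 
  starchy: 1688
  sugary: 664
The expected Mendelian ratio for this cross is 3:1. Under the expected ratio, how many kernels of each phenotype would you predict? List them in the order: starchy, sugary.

Expected counts for N = 2352 under a 3:1 ratio (total parts = 4):
  starchy: 2352 × 3/4 = 1764
  sugary: 2352 × 1/4 = 588

1764, 588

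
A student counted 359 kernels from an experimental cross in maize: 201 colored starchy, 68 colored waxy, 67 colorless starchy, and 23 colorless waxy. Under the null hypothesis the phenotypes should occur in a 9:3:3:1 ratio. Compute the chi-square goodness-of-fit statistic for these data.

The 9:3:3:1 ratio has 16 parts, so with N = 359 the expected counts are:
  colored starchy: 359 × 9/16 = 201.9375
  colored waxy: 359 × 3/16 = 67.3125
  colorless starchy: 359 × 3/16 = 67.3125
  colorless waxy: 359 × 1/16 = 22.4375
χ² = Σ (O − E)² / E
  colored starchy: (201 − 201.9375)² / 201.9375 = 0.0044
  colored waxy: (68 − 67.3125)² / 67.3125 = 0.0070
  colorless starchy: (67 − 67.3125)² / 67.3125 = 0.0015
  colorless waxy: (23 − 22.4375)² / 22.4375 = 0.0141
χ² = 0.0044 + 0.0070 + 0.0015 + 0.0141 = 0.027

0.027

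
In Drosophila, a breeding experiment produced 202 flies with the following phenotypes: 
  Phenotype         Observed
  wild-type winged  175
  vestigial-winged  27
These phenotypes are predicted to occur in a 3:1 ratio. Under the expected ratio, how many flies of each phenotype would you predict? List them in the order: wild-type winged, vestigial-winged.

The 3:1 ratio has 4 parts, so with N = 202 the expected counts are:
  wild-type winged: 202 × 3/4 = 151.5
  vestigial-winged: 202 × 1/4 = 50.5

151.5, 50.5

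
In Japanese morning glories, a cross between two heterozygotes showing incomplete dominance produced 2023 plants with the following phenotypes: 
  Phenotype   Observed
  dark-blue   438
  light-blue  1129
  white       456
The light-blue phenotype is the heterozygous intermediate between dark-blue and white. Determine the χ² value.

With incomplete dominance, a heterozygote × heterozygote cross gives a 1:2:1 phenotypic ratio.
Expected counts for N = 2023 under a 1:2:1 ratio (total parts = 4):
  dark-blue: 2023 × 1/4 = 505.75
  light-blue: 2023 × 2/4 = 1011.5
  white: 2023 × 1/4 = 505.75
χ² = Σ (O − E)² / E
  dark-blue: (438 − 505.75)² / 505.75 = 9.0758
  light-blue: (1129 − 1011.5)² / 1011.5 = 13.6493
  white: (456 − 505.75)² / 505.75 = 4.8938
χ² = 9.0758 + 13.6493 + 4.8938 = 27.6189 ≈ 27.619

27.619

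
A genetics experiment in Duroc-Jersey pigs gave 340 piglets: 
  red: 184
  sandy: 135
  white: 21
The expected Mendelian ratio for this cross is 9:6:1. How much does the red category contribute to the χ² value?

The 9:6:1 ratio has 16 parts, so with N = 340 the expected counts are:
  red: 340 × 9/16 = 191.25
  sandy: 340 × 6/16 = 127.5
  white: 340 × 1/16 = 21.25
Contribution of red: (184 − 191.25)² / 191.25 = 0.2748

0.275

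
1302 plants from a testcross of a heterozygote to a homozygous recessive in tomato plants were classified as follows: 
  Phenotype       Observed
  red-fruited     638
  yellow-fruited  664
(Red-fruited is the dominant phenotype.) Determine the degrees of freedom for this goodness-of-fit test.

1

A testcross of a heterozygote (Aa × aa) gives a 1:1 phenotypic ratio.
A goodness-of-fit test with 2 phenotype classes has df = 2 − 1 = 1.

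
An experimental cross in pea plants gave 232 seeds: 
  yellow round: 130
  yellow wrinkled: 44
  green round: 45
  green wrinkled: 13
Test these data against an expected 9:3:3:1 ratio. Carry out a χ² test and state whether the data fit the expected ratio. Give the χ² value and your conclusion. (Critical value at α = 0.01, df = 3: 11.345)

Under the 9:3:3:1 hypothesis (Σ ratio = 16, N = 232):
  yellow round: 232 × 9/16 = 130.5
  yellow wrinkled: 232 × 3/16 = 43.5
  green round: 232 × 3/16 = 43.5
  green wrinkled: 232 × 1/16 = 14.5
χ² = Σ (O − E)² / E
  yellow round: (130 − 130.5)² / 130.5 = 0.0019
  yellow wrinkled: (44 − 43.5)² / 43.5 = 0.0057
  green round: (45 − 43.5)² / 43.5 = 0.0517
  green wrinkled: (13 − 14.5)² / 14.5 = 0.1552
χ² = 0.0019 + 0.0057 + 0.0517 + 0.1552 = 0.2145 ≈ 0.215
Degrees of freedom = 4 − 1 = 3; critical value at α = 0.01 is 11.345.
Since 0.215 < 11.345, we fail to reject the null hypothesis — the data are consistent with the 9:3:3:1 ratio.

0.215; consistent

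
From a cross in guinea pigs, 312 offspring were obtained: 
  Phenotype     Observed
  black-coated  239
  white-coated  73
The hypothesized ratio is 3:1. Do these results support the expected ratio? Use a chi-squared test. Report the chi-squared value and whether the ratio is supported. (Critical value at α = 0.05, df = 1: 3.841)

Total ratio parts = 4. Expected numbers out of 312:
  black-coated: 312 × 3/4 = 234
  white-coated: 312 × 1/4 = 78
χ² = Σ (O − E)² / E
  black-coated: (239 − 234)² / 234 = 0.1068
  white-coated: (73 − 78)² / 78 = 0.3205
χ² = 0.1068 + 0.3205 = 0.4273 ≈ 0.427
Degrees of freedom = 2 − 1 = 1; critical value at α = 0.05 is 3.841.
Since 0.427 < 3.841, we fail to reject the null hypothesis — the data are consistent with the 3:1 ratio.

0.427; consistent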